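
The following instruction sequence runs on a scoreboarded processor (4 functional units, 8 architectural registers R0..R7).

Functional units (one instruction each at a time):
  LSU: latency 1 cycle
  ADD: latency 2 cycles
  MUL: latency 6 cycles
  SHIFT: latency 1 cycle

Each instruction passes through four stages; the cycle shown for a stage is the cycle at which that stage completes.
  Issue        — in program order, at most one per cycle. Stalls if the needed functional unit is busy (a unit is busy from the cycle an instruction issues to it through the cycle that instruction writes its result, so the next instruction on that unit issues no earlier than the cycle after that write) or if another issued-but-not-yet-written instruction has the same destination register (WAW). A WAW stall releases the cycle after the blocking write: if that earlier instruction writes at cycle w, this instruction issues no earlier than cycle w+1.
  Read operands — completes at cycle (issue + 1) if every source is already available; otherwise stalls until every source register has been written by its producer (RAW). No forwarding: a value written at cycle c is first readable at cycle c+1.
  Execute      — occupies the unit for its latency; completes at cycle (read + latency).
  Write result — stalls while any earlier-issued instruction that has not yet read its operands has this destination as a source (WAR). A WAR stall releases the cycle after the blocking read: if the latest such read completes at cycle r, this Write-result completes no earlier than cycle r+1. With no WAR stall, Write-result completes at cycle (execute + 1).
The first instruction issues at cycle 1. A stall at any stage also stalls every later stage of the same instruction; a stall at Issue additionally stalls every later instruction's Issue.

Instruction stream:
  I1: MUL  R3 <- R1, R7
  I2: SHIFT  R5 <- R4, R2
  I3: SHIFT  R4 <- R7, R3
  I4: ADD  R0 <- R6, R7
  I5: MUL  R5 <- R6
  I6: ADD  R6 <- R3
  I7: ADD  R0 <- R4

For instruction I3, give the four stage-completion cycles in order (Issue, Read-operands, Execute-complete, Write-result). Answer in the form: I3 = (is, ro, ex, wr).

I1 -> (1, 2, 8, 9)
I2 -> (2, 3, 4, 5)
I3 -> (6, 10, 11, 12)  // struct: SHIFT busy until I2 writes@5, RAW R3: wait I1 write@9
I4 -> (7, 8, 10, 11)
I5 -> (10, 11, 17, 18)  // struct: MUL busy until I1 writes@9
I6 -> (12, 13, 15, 16)  // struct: ADD busy until I4 writes@11
I7 -> (17, 18, 20, 21)  // struct: ADD busy until I6 writes@16

I3 = (6, 10, 11, 12)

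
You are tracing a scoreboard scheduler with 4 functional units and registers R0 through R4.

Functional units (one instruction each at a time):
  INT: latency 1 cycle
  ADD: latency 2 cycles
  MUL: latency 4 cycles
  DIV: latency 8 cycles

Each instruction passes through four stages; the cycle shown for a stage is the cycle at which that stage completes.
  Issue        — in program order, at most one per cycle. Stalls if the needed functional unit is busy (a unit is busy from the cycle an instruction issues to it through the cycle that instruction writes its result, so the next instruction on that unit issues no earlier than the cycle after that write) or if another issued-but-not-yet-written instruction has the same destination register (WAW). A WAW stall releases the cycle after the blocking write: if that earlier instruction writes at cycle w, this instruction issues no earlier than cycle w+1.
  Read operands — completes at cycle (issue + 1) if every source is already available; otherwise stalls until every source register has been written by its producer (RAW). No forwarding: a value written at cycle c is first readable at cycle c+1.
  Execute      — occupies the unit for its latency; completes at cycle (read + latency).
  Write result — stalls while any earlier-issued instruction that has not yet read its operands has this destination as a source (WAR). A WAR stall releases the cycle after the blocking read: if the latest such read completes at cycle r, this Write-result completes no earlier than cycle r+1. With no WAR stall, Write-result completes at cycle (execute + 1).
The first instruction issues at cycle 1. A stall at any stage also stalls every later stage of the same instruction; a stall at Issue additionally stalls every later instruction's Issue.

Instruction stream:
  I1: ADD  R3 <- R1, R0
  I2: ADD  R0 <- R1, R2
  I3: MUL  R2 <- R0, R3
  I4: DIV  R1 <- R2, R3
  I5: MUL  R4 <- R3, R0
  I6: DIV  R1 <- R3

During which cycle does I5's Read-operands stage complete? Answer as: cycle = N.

cycle = 18

[1] I1 dispatched to ADD
[2] I1 operands ready
[4] I1 complete
[5] R3←I1
[6] I2 dispatched to ADD
[7] I2 operands ready; I3 dispatched to MUL
[8] I4 dispatched to DIV
[9] I2 complete
[10] R0←I2
[11] I3 operands ready
[15] I3 complete
[16] R2←I3
[17] I4 operands ready; I5 dispatched to MUL
[18] I5 operands ready
[22] I5 complete
[23] R4←I5
[25] I4 complete
[26] R1←I4
[27] I6 dispatched to DIV
[28] I6 operands ready
[36] I6 complete
[37] R1←I6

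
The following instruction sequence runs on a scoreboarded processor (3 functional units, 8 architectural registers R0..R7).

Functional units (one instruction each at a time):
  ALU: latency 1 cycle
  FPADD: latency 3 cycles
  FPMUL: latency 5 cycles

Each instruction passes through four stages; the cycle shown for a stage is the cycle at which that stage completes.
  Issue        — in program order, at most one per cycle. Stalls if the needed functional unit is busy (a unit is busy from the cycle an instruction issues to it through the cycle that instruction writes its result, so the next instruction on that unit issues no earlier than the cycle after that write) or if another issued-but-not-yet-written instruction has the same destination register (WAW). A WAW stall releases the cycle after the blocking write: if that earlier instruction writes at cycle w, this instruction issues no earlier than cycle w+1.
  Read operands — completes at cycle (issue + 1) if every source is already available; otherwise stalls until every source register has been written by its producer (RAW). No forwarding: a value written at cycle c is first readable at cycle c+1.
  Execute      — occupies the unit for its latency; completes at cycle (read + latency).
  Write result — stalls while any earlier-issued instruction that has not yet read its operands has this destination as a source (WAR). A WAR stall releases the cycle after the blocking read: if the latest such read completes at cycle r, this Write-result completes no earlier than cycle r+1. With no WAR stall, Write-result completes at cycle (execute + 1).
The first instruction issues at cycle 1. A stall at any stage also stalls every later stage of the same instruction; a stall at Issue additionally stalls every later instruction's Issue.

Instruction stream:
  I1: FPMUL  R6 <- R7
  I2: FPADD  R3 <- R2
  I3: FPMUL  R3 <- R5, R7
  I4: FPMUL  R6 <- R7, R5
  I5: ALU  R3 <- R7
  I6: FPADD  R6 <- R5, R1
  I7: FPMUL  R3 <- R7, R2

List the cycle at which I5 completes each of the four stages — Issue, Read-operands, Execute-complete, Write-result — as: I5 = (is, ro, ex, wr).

cycle 1: issue I1 (FPMUL)
cycle 2: I1 read-ops | issue I2 (FPADD)
cycle 3: I2 read-ops
cycle 6: I2 finished on FPADD
cycle 7: I1 finished on FPMUL | I2→R3
cycle 8: I1→R6
cycle 9: issue I3 (FPMUL)
cycle 10: I3 read-ops
cycle 15: I3 finished on FPMUL
cycle 16: I3→R3
cycle 17: issue I4 (FPMUL)
cycle 18: I4 read-ops | issue I5 (ALU)
cycle 19: I5 read-ops
cycle 20: I5 finished on ALU
cycle 21: I5→R3
cycle 23: I4 finished on FPMUL
cycle 24: I4→R6
cycle 25: issue I6 (FPADD)
cycle 26: I6 read-ops | issue I7 (FPMUL)
cycle 27: I7 read-ops
cycle 29: I6 finished on FPADD
cycle 30: I6→R6
cycle 32: I7 finished on FPMUL
cycle 33: I7→R3

I5 = (18, 19, 20, 21)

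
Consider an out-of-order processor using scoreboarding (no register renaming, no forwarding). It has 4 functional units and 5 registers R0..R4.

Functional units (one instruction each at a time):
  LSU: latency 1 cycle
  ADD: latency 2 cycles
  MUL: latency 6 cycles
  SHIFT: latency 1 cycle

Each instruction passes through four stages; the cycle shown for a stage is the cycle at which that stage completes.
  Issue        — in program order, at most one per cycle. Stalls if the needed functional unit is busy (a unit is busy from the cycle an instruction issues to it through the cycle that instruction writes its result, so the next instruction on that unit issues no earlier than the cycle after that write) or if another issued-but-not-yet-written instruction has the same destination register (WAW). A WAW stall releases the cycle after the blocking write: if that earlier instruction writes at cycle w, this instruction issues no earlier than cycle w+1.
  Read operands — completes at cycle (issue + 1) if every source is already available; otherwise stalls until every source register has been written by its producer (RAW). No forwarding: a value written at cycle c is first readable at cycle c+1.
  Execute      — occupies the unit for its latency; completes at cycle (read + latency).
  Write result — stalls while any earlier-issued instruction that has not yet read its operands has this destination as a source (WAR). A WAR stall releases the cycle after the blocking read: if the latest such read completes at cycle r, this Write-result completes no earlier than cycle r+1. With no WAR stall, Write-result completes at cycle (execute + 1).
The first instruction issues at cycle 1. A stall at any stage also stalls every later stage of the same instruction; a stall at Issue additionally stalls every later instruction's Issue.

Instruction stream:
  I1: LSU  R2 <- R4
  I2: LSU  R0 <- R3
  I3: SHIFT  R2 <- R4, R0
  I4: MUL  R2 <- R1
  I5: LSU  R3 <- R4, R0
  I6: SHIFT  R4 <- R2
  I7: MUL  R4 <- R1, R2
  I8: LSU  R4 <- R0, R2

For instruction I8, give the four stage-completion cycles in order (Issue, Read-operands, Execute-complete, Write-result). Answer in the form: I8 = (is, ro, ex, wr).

I8 = (33, 34, 35, 36)

1) issue 1, read 2, done 3, write 4
2) issue 5, read 6, done 7, write 8  <struct: LSU busy until I1 writes@4>
3) issue 6, read 9, done 10, write 11  <RAW R0: wait I2 write@8>
4) issue 12, read 13, done 19, write 20  <WAW R2: wait I3 write@11>
5) issue 13, read 14, done 15, write 16
6) issue 14, read 21, done 22, write 23  <RAW R2: wait I4 write@20>
7) issue 24, read 25, done 31, write 32  <WAW R4: wait I6 write@23>
8) issue 33, read 34, done 35, write 36  <WAW R4: wait I7 write@32>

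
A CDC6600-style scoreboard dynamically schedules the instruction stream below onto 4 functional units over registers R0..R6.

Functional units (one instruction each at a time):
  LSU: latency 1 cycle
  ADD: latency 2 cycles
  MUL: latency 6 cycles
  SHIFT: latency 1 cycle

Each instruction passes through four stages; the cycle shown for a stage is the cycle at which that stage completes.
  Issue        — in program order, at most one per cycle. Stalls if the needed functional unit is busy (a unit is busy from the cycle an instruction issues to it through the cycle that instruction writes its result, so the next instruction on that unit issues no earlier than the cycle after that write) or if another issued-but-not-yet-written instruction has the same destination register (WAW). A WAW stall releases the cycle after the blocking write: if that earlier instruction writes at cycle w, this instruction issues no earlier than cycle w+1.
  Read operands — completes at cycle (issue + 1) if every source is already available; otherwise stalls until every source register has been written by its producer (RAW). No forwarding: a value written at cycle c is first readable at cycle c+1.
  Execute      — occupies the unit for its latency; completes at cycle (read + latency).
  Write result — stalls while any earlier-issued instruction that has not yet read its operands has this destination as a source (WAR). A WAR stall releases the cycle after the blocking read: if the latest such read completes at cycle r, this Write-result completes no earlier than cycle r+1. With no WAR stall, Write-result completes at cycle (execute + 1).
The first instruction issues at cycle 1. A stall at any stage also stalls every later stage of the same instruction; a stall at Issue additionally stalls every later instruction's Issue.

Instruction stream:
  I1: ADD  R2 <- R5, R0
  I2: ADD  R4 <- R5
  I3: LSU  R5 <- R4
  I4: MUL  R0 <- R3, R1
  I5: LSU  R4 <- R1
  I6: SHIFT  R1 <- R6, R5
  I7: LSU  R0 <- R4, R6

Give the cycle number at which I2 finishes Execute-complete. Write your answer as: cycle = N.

I1  is:1  ro:2  ex:4  wr:5
I2  is:6  ro:7  ex:9  wr:10  — struct: ADD busy until I1 writes@5
I3  is:7  ro:11  ex:12  wr:13  — RAW R4: wait I2 write@10
I4  is:8  ro:9  ex:15  wr:16
I5  is:14  ro:15  ex:16  wr:17  — struct: LSU busy until I3 writes@13
I6  is:15  ro:16  ex:17  wr:18
I7  is:18  ro:19  ex:20  wr:21  — struct: LSU busy until I5 writes@17

cycle = 9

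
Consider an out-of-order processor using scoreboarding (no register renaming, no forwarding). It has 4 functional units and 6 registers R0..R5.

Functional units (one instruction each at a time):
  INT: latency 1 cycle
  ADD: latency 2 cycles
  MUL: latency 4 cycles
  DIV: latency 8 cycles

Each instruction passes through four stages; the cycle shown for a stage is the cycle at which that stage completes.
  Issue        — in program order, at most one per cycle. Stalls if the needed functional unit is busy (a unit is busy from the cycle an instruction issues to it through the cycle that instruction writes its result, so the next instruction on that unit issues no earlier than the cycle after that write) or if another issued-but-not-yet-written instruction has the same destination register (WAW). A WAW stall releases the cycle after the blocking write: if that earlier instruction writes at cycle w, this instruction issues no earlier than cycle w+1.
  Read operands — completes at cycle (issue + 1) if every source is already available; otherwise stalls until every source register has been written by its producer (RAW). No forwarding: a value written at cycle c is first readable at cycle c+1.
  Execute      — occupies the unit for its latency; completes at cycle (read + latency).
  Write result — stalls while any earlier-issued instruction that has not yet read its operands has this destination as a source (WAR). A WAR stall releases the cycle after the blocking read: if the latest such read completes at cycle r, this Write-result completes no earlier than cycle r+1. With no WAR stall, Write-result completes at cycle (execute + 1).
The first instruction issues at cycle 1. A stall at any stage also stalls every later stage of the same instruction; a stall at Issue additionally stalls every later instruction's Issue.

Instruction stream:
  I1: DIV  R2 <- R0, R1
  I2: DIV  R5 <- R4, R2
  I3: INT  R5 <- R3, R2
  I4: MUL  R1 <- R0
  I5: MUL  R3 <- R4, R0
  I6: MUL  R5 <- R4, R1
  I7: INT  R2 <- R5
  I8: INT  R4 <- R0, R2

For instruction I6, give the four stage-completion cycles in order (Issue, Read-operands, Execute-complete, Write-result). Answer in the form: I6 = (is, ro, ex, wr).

I6 = (38, 39, 43, 44)

I1  is:1  ro:2  ex:10  wr:11
I2  is:12  ro:13  ex:21  wr:22  — struct: DIV busy until I1 writes@11
I3  is:23  ro:24  ex:25  wr:26  — WAW R5: wait I2 write@22
I4  is:24  ro:25  ex:29  wr:30
I5  is:31  ro:32  ex:36  wr:37  — struct: MUL busy until I4 writes@30
I6  is:38  ro:39  ex:43  wr:44  — struct: MUL busy until I5 writes@37
I7  is:39  ro:45  ex:46  wr:47  — RAW R5: wait I6 write@44
I8  is:48  ro:49  ex:50  wr:51  — struct: INT busy until I7 writes@47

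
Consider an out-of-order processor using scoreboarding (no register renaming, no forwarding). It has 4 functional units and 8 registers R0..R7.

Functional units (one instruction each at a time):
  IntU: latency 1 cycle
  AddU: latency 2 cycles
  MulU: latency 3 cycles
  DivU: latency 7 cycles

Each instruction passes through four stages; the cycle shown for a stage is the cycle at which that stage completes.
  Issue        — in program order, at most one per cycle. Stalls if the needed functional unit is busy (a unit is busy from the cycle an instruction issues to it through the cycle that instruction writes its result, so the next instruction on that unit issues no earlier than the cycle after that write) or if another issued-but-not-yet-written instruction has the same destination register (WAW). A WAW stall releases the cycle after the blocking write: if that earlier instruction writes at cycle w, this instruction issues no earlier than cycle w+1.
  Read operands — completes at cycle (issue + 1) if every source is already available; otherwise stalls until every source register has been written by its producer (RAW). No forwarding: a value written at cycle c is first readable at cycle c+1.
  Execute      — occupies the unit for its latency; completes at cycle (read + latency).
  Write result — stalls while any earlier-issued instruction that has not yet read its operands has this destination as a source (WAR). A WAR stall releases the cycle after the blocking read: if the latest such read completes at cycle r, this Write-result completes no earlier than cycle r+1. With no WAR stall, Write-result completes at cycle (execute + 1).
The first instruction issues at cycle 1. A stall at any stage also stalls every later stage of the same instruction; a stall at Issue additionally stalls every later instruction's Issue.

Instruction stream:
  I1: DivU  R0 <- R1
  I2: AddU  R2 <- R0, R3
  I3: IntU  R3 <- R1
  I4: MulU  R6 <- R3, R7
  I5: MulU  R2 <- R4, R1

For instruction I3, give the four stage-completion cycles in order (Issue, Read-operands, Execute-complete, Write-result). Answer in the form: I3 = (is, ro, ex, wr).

I3 = (3, 4, 5, 12)

[I1] 1/2/9/10
[I2] 2/11/13/14  (RAW R0: wait I1 write@10)
[I3] 3/4/5/12  (WAR R3: wait I2 read@11)
[I4] 4/13/16/17  (RAW R3: wait I3 write@12)
[I5] 18/19/22/23  (struct: MulU busy until I4 writes@17)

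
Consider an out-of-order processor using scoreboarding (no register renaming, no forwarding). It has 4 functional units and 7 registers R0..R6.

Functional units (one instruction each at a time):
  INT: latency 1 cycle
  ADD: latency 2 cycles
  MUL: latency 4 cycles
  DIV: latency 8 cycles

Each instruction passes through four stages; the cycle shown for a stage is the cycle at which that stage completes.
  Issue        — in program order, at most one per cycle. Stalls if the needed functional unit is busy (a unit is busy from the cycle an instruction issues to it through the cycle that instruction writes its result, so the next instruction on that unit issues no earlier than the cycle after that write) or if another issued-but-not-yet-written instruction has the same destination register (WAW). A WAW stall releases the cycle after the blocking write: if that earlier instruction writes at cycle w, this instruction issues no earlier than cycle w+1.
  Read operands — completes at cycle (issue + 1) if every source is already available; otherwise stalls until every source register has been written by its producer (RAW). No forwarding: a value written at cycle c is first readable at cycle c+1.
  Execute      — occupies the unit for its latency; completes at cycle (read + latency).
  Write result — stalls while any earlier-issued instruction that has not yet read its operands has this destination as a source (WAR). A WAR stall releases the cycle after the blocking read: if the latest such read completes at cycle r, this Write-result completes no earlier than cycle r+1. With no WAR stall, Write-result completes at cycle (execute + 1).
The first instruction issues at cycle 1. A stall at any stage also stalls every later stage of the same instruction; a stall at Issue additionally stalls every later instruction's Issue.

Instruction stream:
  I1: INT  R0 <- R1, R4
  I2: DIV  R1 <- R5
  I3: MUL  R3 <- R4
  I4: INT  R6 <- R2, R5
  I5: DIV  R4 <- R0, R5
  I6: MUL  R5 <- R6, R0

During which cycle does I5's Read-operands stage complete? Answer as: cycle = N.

cycle = 14

c1: I1 issues→INT
c2: I1 reads · I2 issues→DIV
c3: I1 exec-done · I2 reads · I3 issues→MUL
c4: I1 writes R0 · I3 reads
c5: I4 issues→INT
c6: I4 reads
c7: I4 exec-done
c8: I3 exec-done · I4 writes R6
c9: I3 writes R3
c11: I2 exec-done
c12: I2 writes R1
c13: I5 issues→DIV
c14: I5 reads · I6 issues→MUL
c15: I6 reads
c19: I6 exec-done
c20: I6 writes R5
c22: I5 exec-done
c23: I5 writes R4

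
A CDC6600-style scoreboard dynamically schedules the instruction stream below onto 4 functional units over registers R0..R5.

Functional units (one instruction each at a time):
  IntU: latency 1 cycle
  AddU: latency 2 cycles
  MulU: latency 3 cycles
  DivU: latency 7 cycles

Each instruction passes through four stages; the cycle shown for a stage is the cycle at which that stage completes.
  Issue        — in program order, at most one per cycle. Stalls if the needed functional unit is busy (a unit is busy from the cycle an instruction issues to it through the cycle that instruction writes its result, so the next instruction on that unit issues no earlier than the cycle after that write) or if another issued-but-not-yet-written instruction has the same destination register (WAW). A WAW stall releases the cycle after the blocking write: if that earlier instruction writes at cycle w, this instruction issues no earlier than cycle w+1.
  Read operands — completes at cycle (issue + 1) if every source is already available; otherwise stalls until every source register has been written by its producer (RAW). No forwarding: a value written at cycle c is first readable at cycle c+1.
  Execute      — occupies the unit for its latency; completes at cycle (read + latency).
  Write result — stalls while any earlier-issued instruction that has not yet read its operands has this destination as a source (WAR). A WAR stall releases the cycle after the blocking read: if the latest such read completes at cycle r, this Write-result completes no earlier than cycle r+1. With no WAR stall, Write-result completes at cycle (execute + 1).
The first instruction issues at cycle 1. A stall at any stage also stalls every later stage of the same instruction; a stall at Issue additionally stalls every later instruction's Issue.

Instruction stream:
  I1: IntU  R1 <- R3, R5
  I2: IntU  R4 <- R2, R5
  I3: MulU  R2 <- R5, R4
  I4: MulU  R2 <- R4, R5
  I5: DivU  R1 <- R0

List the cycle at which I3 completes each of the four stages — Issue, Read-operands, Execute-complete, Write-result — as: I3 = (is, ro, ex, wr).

I1: IS=1 RO=2 EX=3 WR=4
I2: IS=5 RO=6 EX=7 WR=8  [struct: IntU busy until I1 writes@4]
I3: IS=6 RO=9 EX=12 WR=13  [RAW R4: wait I2 write@8]
I4: IS=14 RO=15 EX=18 WR=19  [struct: MulU busy until I3 writes@13]
I5: IS=15 RO=16 EX=23 WR=24

I3 = (6, 9, 12, 13)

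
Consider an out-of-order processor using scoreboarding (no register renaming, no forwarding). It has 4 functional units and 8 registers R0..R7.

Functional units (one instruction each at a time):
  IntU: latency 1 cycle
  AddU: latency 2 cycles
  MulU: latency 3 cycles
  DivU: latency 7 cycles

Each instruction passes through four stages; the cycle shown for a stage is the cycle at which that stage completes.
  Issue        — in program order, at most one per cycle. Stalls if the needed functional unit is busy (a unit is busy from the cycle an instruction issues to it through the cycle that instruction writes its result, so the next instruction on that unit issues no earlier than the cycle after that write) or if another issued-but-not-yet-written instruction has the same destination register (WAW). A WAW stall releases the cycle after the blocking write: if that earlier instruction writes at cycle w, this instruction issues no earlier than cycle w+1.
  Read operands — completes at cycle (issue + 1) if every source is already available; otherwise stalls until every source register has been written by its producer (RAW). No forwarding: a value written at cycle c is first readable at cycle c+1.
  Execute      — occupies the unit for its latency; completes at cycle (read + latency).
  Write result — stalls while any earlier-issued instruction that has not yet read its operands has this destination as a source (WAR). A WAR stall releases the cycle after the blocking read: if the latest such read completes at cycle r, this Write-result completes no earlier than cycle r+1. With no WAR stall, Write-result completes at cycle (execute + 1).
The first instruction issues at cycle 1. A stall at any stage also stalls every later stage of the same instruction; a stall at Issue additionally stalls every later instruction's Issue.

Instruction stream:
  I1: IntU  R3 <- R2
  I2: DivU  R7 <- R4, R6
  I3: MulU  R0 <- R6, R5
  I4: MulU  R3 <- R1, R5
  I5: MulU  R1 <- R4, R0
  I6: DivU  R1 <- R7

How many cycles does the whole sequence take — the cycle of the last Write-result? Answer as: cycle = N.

cycle = 30

cycle 1: issue I1 (IntU)
cycle 2: I1 read-ops | issue I2 (DivU)
cycle 3: I1 finished on IntU | I2 read-ops | issue I3 (MulU)
cycle 4: I1→R3 | I3 read-ops
cycle 7: I3 finished on MulU
cycle 8: I3→R0
cycle 9: issue I4 (MulU)
cycle 10: I2 finished on DivU | I4 read-ops
cycle 11: I2→R7
cycle 13: I4 finished on MulU
cycle 14: I4→R3
cycle 15: issue I5 (MulU)
cycle 16: I5 read-ops
cycle 19: I5 finished on MulU
cycle 20: I5→R1
cycle 21: issue I6 (DivU)
cycle 22: I6 read-ops
cycle 29: I6 finished on DivU
cycle 30: I6→R1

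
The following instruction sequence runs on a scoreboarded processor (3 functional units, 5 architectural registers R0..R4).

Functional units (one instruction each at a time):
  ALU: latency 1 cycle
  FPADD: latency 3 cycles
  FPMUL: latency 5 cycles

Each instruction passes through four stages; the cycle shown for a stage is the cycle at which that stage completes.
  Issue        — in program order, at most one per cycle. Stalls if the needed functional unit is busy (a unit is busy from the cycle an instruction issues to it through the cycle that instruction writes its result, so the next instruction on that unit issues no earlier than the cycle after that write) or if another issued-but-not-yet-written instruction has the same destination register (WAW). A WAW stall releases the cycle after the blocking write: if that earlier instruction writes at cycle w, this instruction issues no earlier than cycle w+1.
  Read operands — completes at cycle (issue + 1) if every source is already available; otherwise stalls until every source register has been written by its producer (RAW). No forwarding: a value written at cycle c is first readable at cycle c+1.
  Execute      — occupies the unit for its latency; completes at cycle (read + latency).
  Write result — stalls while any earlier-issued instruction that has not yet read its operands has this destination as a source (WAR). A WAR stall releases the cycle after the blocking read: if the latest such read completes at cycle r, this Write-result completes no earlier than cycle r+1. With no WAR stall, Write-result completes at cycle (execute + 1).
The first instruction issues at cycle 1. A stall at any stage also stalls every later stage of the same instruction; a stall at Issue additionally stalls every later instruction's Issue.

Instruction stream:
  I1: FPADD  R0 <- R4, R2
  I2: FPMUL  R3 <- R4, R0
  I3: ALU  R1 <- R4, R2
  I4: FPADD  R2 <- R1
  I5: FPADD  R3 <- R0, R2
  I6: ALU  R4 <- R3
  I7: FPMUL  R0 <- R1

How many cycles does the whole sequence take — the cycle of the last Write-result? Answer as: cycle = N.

[1] I1 dispatched to FPADD
[2] I1 operands ready; I2 dispatched to FPMUL
[3] I3 dispatched to ALU
[4] I3 operands ready
[5] I1 complete; I3 complete
[6] R0←I1; R1←I3
[7] I2 operands ready; I4 dispatched to FPADD
[8] I4 operands ready
[11] I4 complete
[12] I2 complete; R2←I4
[13] R3←I2
[14] I5 dispatched to FPADD
[15] I5 operands ready; I6 dispatched to ALU
[16] I7 dispatched to FPMUL
[17] I7 operands ready
[18] I5 complete
[19] R3←I5
[20] I6 operands ready
[21] I6 complete
[22] R4←I6; I7 complete
[23] R0←I7

cycle = 23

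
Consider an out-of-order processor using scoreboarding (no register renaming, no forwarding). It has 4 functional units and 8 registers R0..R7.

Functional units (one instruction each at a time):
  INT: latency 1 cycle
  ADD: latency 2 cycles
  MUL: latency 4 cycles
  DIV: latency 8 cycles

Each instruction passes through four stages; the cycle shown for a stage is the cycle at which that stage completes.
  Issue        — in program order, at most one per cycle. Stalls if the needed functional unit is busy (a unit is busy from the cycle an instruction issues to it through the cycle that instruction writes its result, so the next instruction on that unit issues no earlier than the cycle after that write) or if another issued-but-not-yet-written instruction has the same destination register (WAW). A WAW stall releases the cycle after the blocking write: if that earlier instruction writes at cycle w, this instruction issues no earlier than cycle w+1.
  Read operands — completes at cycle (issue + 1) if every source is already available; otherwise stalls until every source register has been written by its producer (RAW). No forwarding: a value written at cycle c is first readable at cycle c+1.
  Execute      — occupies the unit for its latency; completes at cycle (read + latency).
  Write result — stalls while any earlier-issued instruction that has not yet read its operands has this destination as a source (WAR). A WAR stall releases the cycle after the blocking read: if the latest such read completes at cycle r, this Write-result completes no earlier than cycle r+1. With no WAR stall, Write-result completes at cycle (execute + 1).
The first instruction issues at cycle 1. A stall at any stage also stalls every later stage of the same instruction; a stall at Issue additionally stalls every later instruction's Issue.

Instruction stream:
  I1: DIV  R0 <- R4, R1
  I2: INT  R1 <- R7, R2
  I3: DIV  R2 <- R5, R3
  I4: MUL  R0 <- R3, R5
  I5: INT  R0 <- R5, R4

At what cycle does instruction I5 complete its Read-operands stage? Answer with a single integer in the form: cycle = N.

t=1  I1→DIV
t=2  I1 RO | I2→INT
t=3  I2 RO
t=4  I2 EX
t=5  I2 WR R1
t=10  I1 EX
t=11  I1 WR R0
t=12  I3→DIV
t=13  I3 RO | I4→MUL
t=14  I4 RO
t=18  I4 EX
t=19  I4 WR R0
t=20  I5→INT
t=21  I3 EX | I5 RO
t=22  I3 WR R2 | I5 EX
t=23  I5 WR R0

cycle = 21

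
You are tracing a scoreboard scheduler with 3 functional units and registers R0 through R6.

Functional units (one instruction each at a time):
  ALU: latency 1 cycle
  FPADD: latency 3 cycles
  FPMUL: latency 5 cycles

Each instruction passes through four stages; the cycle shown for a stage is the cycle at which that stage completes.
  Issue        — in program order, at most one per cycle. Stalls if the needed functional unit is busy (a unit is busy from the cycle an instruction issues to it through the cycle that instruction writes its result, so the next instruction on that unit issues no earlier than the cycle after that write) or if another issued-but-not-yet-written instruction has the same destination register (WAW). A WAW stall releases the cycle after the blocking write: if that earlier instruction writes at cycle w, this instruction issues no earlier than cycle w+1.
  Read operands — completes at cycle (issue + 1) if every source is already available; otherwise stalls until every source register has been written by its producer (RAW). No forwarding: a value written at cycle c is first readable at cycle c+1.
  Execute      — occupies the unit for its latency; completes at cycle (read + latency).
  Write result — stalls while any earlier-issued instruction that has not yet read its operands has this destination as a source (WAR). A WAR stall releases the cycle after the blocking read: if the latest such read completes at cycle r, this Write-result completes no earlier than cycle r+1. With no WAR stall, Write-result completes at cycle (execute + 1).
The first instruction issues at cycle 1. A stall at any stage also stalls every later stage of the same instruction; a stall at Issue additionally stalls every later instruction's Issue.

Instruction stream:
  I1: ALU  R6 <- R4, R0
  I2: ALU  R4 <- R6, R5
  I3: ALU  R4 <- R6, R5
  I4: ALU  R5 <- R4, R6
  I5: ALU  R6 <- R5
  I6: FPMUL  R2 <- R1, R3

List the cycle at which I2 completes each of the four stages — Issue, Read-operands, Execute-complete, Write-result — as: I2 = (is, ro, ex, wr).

I2 = (5, 6, 7, 8)

[I1] 1/2/3/4
[I2] 5/6/7/8  (struct: ALU busy until I1 writes@4)
[I3] 9/10/11/12  (struct: ALU busy until I2 writes@8)
[I4] 13/14/15/16  (struct: ALU busy until I3 writes@12)
[I5] 17/18/19/20  (struct: ALU busy until I4 writes@16)
[I6] 18/19/24/25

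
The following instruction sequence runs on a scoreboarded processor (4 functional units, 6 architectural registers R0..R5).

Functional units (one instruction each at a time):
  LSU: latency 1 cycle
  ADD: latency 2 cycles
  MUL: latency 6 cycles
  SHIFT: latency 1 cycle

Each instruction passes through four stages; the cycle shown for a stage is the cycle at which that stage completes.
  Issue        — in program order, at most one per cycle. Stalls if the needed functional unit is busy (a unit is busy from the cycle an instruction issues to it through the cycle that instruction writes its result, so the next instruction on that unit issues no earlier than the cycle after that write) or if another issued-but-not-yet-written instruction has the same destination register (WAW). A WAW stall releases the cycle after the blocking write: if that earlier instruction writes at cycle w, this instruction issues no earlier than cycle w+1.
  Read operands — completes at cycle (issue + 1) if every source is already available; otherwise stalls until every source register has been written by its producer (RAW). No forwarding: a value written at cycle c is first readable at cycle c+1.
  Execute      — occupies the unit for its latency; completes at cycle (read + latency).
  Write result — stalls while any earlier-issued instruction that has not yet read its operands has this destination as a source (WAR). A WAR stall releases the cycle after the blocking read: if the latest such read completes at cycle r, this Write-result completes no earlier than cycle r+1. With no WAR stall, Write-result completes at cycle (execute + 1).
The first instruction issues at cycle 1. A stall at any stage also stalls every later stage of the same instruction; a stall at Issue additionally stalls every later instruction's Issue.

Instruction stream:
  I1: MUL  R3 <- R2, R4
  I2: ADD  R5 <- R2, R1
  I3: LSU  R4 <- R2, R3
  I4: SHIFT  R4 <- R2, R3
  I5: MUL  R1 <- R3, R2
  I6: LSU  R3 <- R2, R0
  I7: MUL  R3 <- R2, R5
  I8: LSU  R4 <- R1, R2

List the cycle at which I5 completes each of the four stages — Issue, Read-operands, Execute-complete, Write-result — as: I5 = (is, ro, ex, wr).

I1  is:1  ro:2  ex:8  wr:9
I2  is:2  ro:3  ex:5  wr:6
I3  is:3  ro:10  ex:11  wr:12  — RAW R3: wait I1 write@9
I4  is:13  ro:14  ex:15  wr:16  — WAW R4: wait I3 write@12
I5  is:14  ro:15  ex:21  wr:22
I6  is:15  ro:16  ex:17  wr:18
I7  is:23  ro:24  ex:30  wr:31  — struct: MUL busy until I5 writes@22
I8  is:24  ro:25  ex:26  wr:27

I5 = (14, 15, 21, 22)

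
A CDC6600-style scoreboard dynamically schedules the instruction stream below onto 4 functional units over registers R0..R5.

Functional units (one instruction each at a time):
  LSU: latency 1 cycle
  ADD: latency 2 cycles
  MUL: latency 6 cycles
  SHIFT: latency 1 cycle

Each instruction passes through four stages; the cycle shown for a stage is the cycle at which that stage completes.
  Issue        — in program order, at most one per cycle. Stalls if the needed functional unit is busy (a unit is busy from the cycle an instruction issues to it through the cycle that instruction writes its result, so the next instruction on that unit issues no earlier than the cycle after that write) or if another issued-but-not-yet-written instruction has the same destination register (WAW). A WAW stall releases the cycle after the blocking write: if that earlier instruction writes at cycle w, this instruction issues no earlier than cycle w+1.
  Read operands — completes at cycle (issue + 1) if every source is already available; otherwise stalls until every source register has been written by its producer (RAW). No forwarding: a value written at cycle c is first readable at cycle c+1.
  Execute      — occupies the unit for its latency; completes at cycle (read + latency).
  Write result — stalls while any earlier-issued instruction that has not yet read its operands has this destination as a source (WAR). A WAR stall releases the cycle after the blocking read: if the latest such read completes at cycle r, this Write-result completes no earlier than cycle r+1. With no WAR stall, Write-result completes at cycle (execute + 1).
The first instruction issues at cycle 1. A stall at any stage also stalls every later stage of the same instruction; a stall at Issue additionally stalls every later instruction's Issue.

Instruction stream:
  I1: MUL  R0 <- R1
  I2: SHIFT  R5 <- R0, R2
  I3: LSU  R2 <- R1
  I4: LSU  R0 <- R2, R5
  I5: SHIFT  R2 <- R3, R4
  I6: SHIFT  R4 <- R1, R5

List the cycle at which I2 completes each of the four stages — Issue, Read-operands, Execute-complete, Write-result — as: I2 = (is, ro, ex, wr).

1) issue 1, read 2, done 8, write 9
2) issue 2, read 10, done 11, write 12  <RAW R0: wait I1 write@9>
3) issue 3, read 4, done 5, write 11  <WAR R2: wait I2 read@10>
4) issue 12, read 13, done 14, write 15  <struct: LSU busy until I3 writes@11>
5) issue 13, read 14, done 15, write 16
6) issue 17, read 18, done 19, write 20  <struct: SHIFT busy until I5 writes@16>

I2 = (2, 10, 11, 12)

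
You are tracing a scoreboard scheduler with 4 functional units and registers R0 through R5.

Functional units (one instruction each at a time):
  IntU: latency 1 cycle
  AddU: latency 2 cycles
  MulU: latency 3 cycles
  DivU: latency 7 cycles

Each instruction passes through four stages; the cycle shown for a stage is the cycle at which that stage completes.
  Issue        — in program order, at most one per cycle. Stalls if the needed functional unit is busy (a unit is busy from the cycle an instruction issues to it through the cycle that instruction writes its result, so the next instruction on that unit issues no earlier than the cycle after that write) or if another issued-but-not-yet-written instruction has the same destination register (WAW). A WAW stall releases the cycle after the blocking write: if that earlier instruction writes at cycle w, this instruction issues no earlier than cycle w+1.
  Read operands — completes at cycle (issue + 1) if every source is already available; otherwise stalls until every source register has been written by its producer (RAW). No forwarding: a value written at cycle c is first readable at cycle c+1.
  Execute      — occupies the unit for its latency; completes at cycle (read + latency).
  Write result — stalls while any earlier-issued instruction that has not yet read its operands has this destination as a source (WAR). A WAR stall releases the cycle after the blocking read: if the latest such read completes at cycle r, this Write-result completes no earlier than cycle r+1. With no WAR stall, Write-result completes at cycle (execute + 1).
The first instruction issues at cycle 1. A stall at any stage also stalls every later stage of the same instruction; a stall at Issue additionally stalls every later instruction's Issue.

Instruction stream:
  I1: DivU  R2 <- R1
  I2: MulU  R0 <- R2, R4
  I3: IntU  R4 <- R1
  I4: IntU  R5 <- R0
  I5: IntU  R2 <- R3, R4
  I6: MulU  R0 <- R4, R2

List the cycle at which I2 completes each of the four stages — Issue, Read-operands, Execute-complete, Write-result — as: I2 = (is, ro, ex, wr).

I1: IS=1 RO=2 EX=9 WR=10
I2: IS=2 RO=11 EX=14 WR=15  [RAW R2: wait I1 write@10]
I3: IS=3 RO=4 EX=5 WR=12  [WAR R4: wait I2 read@11]
I4: IS=13 RO=16 EX=17 WR=18  [struct: IntU busy until I3 writes@12; RAW R0: wait I2 write@15]
I5: IS=19 RO=20 EX=21 WR=22  [struct: IntU busy until I4 writes@18]
I6: IS=20 RO=23 EX=26 WR=27  [RAW R2: wait I5 write@22]

I2 = (2, 11, 14, 15)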